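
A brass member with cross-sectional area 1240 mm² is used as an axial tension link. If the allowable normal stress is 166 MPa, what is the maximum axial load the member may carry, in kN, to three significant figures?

206 kN

P_max = σ_allow · A = 166 · 1240 = 205800 N = 205.8 kN.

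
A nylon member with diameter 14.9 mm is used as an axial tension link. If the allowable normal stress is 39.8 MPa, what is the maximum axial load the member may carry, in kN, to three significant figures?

A = 174.4 mm².
P_max = σ_allow · A = 39.8 · 174.4 = 6940 N = 6.94 kN.

6.94 kN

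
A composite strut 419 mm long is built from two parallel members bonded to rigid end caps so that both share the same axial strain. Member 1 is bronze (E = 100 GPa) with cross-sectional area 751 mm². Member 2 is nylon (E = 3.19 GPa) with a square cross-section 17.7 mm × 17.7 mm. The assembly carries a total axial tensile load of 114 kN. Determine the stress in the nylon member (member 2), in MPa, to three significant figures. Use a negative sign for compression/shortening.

A_2 = 313.3 mm².
Equal strain + equilibrium ⇒ each member carries load in proportion to AE: A₁E₁ = 75100000 N, A₂E₂ = 999400 N, ΣAE = 76100000 N.
σ₂ = P·E₂/ΣAE = 114000·3190/76100000 = 4.779 MPa.

4.78 MPa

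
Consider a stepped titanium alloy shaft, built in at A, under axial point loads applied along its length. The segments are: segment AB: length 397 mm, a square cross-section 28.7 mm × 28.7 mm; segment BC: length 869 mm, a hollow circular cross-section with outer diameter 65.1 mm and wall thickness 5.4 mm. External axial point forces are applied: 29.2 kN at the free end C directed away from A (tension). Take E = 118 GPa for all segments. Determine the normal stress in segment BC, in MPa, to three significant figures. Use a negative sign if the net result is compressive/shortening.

Internal axial forces (sectioning from the free end, tension +): N_BC = 29.2 kN, N_AB = 29.2 kN.
A_BC = 1013 mm².
σ_BC = N_BC/A_BC = 29200/1013 = 28.83 MPa.

28.8 MPa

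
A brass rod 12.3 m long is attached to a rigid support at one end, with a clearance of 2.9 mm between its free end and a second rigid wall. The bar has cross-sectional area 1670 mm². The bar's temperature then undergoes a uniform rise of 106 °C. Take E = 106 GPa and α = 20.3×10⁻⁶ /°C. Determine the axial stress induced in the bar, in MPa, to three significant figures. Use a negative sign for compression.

-203 MPa

Free thermal expansion αLΔT = 20.3e-6 · 12300 · 106 = 26.47 mm.
The walls engage after the gap closes; constrained expansion = 26.47 − 2.9 = 23.57 mm.
The walls impose strain ε = −(23.57)/12300 = -1.9160e-03; σ = Eε = 106000 · -1.9160e-03 = -203.1 MPa.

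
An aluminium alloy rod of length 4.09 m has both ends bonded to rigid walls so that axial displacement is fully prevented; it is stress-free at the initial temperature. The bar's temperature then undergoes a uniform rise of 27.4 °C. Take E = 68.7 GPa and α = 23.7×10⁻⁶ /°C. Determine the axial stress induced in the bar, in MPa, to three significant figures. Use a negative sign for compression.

-44.6 MPa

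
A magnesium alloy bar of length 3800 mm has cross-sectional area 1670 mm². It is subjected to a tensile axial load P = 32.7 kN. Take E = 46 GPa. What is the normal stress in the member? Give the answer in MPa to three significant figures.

σ = N/A = 32700/1670 = 19.58 MPa.

19.6 MPa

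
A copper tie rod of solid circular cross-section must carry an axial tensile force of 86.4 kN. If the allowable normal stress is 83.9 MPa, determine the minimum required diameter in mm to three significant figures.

36.2 mm

Required area A ≥ P/σ_allow = 86400/83.9 = 1030 mm².
For a solid circular section, d ≥ √(4A/π) = 36.21 mm.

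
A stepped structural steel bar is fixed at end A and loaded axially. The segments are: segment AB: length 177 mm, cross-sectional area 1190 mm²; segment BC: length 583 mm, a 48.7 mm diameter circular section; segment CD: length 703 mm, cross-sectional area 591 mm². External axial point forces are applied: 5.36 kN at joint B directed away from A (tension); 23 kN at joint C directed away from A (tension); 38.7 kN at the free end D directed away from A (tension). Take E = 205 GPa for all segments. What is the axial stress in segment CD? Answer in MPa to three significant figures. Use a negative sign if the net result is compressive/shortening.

65.5 MPa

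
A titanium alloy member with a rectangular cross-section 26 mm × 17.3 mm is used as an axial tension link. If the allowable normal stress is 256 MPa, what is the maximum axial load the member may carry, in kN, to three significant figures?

115 kN

A = 449.8 mm².
P_max = σ_allow · A = 256 · 449.8 = 115100 N = 115.1 kN.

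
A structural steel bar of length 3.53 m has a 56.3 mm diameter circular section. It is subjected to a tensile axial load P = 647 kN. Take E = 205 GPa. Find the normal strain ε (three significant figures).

0.00127

A = 2489 mm².
σ = N/A = 259.9 MPa; ε = σ/E = 259.9/205000 = 1.268e-03.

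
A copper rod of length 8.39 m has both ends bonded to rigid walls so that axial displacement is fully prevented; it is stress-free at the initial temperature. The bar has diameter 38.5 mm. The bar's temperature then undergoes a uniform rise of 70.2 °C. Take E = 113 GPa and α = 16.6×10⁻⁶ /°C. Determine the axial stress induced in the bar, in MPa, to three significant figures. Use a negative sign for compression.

Free thermal expansion αLΔT = 16.6e-6 · 8390 · 70.2 = 9.777 mm.
The walls impose strain ε = −(9.777)/8390 = -1.1653e-03; σ = Eε = 113000 · -1.1653e-03 = -131.7 MPa.

-132 MPa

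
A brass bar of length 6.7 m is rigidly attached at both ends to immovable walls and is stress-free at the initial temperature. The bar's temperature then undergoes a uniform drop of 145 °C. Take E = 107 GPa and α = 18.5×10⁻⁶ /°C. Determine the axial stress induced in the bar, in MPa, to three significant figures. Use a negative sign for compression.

Free thermal expansion αLΔT = 18.5e-6 · 6700 · -145 = -17.97 mm.
The walls impose strain ε = −(-17.97)/6700 = 2.6825e-03; σ = Eε = 107000 · 2.6825e-03 = 287 MPa.

287 MPa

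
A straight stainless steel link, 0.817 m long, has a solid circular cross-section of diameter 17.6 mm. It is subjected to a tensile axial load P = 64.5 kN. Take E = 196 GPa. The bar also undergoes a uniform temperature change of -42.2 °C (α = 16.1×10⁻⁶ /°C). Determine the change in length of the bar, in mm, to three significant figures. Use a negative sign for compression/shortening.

A = 243.3 mm².
δ_mech = NL/(AE) = 64500·817/(243.3·196000) = 1.105 mm.
δ_thermal = αLΔT = 16.1e-6·817·-42.2 = -0.5551 mm.
δ = δ_mech + δ_thermal = 0.55 mm.

0.550 mm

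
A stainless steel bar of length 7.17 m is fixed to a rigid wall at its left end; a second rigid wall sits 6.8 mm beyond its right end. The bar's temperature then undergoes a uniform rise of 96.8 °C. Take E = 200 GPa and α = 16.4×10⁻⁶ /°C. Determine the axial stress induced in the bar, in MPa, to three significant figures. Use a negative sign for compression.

-128 MPa

Free thermal expansion αLΔT = 16.4e-6 · 7170 · 96.8 = 11.38 mm.
The walls engage after the gap closes; constrained expansion = 11.38 − 6.8 = 4.583 mm.
The walls impose strain ε = −(4.583)/7170 = -6.3912e-04; σ = Eε = 200000 · -6.3912e-04 = -127.8 MPa.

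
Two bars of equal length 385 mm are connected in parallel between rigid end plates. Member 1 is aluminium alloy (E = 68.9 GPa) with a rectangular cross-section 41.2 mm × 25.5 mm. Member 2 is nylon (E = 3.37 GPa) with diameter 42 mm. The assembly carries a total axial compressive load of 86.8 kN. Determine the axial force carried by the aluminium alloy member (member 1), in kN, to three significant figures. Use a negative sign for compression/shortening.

A_1 = 1051 mm².
A_2 = 1385 mm².
Equal strain + equilibrium ⇒ each member carries load in proportion to AE: A₁E₁ = 72390000 N, A₂E₂ = 4669000 N, ΣAE = 77060000 N.
F₁ = P·A₁E₁/ΣAE = -86800·72390000/77060000 = -81540 N.

-81.5 kN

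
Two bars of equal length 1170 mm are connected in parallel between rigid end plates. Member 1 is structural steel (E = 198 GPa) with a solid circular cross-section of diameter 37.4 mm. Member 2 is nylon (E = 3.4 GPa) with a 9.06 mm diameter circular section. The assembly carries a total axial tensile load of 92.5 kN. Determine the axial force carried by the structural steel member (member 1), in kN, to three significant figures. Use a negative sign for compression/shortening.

A_1 = 1099 mm².
A_2 = 64.47 mm².
Equal strain + equilibrium ⇒ each member carries load in proportion to AE: A₁E₁ = 217500000 N, A₂E₂ = 219200 N, ΣAE = 217700000 N.
F₁ = P·A₁E₁/ΣAE = 92500·217500000/217700000 = 92410 N.

92.4 kN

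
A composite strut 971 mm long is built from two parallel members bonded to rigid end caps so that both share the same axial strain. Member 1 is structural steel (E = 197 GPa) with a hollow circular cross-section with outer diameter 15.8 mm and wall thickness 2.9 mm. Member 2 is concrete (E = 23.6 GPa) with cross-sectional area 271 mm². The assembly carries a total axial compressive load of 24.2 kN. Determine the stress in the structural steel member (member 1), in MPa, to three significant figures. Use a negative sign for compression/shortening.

-161 MPa

A_1 = 117.5 mm².
Equal strain + equilibrium ⇒ each member carries load in proportion to AE: A₁E₁ = 23150000 N, A₂E₂ = 6396000 N, ΣAE = 29550000 N.
σ₁ = P·E₁/ΣAE = -24200·197000/29550000 = -161.3 MPa.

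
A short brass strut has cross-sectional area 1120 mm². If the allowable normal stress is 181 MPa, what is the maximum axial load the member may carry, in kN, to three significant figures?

P_max = σ_allow · A = 181 · 1120 = 202700 N = 202.7 kN.

203 kN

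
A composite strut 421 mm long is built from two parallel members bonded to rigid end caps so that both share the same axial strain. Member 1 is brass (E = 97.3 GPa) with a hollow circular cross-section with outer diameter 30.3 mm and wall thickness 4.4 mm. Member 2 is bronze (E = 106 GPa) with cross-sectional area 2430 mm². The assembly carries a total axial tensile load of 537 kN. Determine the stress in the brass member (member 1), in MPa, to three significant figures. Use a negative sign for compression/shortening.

179 MPa

A_1 = 358 mm².
Equal strain + equilibrium ⇒ each member carries load in proportion to AE: A₁E₁ = 34830000 N, A₂E₂ = 257600000 N, ΣAE = 292400000 N.
σ₁ = P·E₁/ΣAE = 537000·97300/292400000 = 178.7 MPa.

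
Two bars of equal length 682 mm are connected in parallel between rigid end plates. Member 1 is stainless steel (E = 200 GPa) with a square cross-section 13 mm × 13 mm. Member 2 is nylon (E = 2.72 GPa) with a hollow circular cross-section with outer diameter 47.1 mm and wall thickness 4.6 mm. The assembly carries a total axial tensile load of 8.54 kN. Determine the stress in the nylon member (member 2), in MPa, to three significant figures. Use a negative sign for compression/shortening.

A_1 = 169 mm².
A_2 = 614.2 mm².
Equal strain + equilibrium ⇒ each member carries load in proportion to AE: A₁E₁ = 33800000 N, A₂E₂ = 1671000 N, ΣAE = 35470000 N.
σ₂ = P·E₂/ΣAE = 8540·2720/35470000 = 0.6549 MPa.

0.655 MPa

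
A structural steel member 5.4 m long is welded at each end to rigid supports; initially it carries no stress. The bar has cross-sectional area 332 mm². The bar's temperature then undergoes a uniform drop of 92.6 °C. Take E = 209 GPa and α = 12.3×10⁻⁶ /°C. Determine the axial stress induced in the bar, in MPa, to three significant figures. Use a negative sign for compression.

238 MPa

Free thermal expansion αLΔT = 12.3e-6 · 5400 · -92.6 = -6.15 mm.
The walls impose strain ε = −(-6.15)/5400 = 1.1390e-03; σ = Eε = 209000 · 1.1390e-03 = 238 MPa.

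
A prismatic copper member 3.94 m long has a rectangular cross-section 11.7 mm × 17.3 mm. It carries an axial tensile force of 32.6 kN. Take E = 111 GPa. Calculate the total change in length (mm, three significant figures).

5.72 mm

A = 202.4 mm².
δ_mech = NL/(AE) = 32600·3940/(202.4·111000) = 5.717 mm.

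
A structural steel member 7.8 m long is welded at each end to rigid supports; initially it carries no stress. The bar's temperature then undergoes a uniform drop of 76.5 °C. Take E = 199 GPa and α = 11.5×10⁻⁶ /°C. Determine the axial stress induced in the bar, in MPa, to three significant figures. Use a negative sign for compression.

175 MPa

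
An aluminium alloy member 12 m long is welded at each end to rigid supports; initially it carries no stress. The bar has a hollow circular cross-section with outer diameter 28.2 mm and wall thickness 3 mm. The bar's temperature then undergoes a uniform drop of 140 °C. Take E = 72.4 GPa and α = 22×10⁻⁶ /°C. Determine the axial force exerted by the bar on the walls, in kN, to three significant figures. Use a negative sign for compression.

Free thermal expansion αLΔT = 22e-6 · 12000 · -140 = -36.96 mm.
The walls impose strain ε = −(-36.96)/12000 = 3.0800e-03; σ = Eε = 72400 · 3.0800e-03 = 223 MPa.
Wall reaction R = σ·A = 223·237.5 = 52960 N = 52.96 kN.

53.0 kN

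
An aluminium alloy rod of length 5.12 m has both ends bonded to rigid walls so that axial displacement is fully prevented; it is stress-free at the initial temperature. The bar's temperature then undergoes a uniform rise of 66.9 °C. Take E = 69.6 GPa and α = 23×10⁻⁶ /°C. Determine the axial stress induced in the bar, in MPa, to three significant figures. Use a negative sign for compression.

-107 MPa

Free thermal expansion αLΔT = 23e-6 · 5120 · 66.9 = 7.878 mm.
The walls impose strain ε = −(7.878)/5120 = -1.5387e-03; σ = Eε = 69600 · -1.5387e-03 = -107.1 MPa.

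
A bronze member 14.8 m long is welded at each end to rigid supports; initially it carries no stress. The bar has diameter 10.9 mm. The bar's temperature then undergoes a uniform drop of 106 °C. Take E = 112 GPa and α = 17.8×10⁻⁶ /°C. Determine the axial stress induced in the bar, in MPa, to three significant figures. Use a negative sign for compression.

Free thermal expansion αLΔT = 17.8e-6 · 14800 · -106 = -27.92 mm.
The walls impose strain ε = −(-27.92)/14800 = 1.8868e-03; σ = Eε = 112000 · 1.8868e-03 = 211.3 MPa.

211 MPa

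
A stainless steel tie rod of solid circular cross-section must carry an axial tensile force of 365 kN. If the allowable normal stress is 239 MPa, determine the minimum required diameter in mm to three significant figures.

44.1 mm

Required area A ≥ P/σ_allow = 365000/239 = 1527 mm².
For a solid circular section, d ≥ √(4A/π) = 44.1 mm.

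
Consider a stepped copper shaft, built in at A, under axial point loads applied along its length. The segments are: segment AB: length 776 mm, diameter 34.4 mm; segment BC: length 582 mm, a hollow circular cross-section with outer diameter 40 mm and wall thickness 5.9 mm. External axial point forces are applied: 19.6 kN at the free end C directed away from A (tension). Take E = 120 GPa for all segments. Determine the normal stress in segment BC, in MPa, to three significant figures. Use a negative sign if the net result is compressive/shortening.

31.0 MPa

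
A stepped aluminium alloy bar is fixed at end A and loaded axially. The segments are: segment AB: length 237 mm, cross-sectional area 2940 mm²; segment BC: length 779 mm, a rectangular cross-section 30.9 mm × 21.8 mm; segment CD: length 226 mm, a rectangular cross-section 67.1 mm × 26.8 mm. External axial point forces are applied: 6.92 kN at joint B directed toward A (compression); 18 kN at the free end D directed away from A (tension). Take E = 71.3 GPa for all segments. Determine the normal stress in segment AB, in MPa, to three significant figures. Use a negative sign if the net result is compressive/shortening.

3.77 MPa

Internal axial forces (sectioning from the free end, tension +): N_CD = 18 kN, N_BC = 18 kN, N_AB = 11.08 kN.
σ_AB = N_AB/A_AB = 11080/2940 = 3.769 MPa.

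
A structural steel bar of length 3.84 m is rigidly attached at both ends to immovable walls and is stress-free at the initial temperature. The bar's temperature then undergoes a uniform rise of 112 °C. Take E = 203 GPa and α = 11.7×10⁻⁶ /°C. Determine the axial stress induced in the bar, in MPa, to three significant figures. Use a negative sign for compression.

Free thermal expansion αLΔT = 11.7e-6 · 3840 · 112 = 5.032 mm.
The walls impose strain ε = −(5.032)/3840 = -1.3104e-03; σ = Eε = 203000 · -1.3104e-03 = -266 MPa.

-266 MPa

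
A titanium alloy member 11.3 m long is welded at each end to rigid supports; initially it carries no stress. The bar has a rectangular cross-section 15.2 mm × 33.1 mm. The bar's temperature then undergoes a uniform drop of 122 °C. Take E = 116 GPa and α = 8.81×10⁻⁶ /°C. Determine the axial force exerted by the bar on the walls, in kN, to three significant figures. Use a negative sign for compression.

62.7 kN

Free thermal expansion αLΔT = 8.81e-6 · 11300 · -122 = -12.15 mm.
The walls impose strain ε = −(-12.15)/11300 = 1.0748e-03; σ = Eε = 116000 · 1.0748e-03 = 124.7 MPa.
Wall reaction R = σ·A = 124.7·503.1 = 62730 N = 62.73 kN.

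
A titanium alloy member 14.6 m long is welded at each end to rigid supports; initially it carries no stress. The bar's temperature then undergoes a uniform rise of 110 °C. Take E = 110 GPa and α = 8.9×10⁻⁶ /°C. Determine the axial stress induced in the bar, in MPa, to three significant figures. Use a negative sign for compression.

Free thermal expansion αLΔT = 8.9e-6 · 14600 · 110 = 14.29 mm.
The walls impose strain ε = −(14.29)/14600 = -9.7900e-04; σ = Eε = 110000 · -9.7900e-04 = -107.7 MPa.

-108 MPa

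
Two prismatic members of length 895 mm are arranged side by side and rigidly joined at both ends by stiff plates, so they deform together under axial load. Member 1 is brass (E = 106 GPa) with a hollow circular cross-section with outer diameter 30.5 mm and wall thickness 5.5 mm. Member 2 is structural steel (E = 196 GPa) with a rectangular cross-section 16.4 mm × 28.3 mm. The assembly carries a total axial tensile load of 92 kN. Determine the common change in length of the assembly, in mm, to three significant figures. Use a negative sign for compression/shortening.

A_1 = 432 mm².
A_2 = 464.1 mm².
Equal strain + equilibrium ⇒ each member carries load in proportion to AE: A₁E₁ = 45790000 N, A₂E₂ = 90970000 N, ΣAE = 136800000 N.
δ = PL/ΣAE = 92000·895/136800000 = 0.6021 mm.

0.602 mm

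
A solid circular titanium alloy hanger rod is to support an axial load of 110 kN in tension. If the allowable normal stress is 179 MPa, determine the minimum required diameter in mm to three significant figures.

Required area A ≥ P/σ_allow = 110000/179 = 614.5 mm².
For a solid circular section, d ≥ √(4A/π) = 27.97 mm.

28.0 mm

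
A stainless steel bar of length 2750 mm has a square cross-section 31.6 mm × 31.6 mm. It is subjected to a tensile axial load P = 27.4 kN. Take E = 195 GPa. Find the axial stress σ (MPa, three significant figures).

27.4 MPa

A = 998.6 mm².
σ = N/A = 27400/998.6 = 27.44 MPa.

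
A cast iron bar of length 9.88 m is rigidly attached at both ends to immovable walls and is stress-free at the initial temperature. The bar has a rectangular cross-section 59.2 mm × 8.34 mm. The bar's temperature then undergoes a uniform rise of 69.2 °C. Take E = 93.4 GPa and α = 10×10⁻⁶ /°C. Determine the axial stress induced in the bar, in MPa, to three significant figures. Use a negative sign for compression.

-64.6 MPa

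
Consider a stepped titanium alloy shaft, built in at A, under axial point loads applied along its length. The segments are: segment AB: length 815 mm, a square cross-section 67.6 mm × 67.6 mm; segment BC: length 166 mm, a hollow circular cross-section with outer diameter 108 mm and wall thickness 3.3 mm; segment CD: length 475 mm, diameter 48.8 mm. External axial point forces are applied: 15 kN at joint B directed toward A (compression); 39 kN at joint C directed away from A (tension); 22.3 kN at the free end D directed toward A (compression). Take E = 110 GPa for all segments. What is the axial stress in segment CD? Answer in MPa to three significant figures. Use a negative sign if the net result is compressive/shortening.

-11.9 MPa

Internal axial forces (sectioning from the free end, tension +): N_CD = -22.3 kN, N_BC = 16.7 kN, N_AB = 1.7 kN.
A_CD = 1870 mm².
σ_CD = N_CD/A_CD = -22300/1870 = -11.92 MPa.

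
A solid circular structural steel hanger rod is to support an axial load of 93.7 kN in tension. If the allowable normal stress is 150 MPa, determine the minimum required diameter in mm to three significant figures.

Required area A ≥ P/σ_allow = 93700/150 = 624.7 mm².
For a solid circular section, d ≥ √(4A/π) = 28.2 mm.

28.2 mm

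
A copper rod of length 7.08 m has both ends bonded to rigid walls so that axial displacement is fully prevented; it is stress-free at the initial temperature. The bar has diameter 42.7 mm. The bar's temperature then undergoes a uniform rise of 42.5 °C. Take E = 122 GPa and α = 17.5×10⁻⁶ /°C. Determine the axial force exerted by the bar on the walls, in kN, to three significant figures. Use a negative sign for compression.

Free thermal expansion αLΔT = 17.5e-6 · 7080 · 42.5 = 5.266 mm.
The walls impose strain ε = −(5.266)/7080 = -7.4375e-04; σ = Eε = 122000 · -7.4375e-04 = -90.74 MPa.
Wall reaction R = σ·A = -90.74·1432 = -129900 N = -129.9 kN.

-130 kN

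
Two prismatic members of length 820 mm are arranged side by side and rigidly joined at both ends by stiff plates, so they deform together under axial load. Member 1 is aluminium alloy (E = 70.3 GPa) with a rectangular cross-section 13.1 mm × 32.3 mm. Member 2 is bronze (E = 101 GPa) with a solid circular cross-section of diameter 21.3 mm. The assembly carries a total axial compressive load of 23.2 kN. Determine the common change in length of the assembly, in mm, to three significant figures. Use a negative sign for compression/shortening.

A_1 = 423.1 mm².
A_2 = 356.3 mm².
Equal strain + equilibrium ⇒ each member carries load in proportion to AE: A₁E₁ = 29750000 N, A₂E₂ = 35990000 N, ΣAE = 65740000 N.
δ = PL/ΣAE = -23200·820/65740000 = -0.2894 mm.

-0.289 mm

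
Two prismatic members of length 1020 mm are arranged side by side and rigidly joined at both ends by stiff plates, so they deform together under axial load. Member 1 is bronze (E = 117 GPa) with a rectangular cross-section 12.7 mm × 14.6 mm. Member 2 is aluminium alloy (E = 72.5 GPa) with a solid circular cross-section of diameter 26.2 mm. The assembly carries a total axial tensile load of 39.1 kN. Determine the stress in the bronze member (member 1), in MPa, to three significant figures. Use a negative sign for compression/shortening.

A_1 = 185.4 mm².
A_2 = 539.1 mm².
Equal strain + equilibrium ⇒ each member carries load in proportion to AE: A₁E₁ = 21690000 N, A₂E₂ = 39090000 N, ΣAE = 60780000 N.
σ₁ = P·E₁/ΣAE = 39100·117000/60780000 = 75.27 MPa.

75.3 MPa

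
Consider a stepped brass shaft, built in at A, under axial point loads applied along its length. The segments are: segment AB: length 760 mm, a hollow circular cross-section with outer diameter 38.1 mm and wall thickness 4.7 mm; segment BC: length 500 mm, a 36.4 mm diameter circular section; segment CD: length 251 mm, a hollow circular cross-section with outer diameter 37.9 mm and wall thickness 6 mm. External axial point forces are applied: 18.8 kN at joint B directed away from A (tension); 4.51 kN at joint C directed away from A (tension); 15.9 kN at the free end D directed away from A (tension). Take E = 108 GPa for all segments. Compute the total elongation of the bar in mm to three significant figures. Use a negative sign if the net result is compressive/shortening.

Internal axial forces (sectioning from the free end, tension +): N_CD = 15.9 kN, N_BC = 20.41 kN, N_AB = 39.21 kN.
A_AB = 493.2 mm².
A_BC = 1041 mm².
A_CD = 601.3 mm².
δ_AB = 39210·760/(493.2·108000) = 0.5595 mm
δ_BC = 20410·500/(1041·108000) = 0.0908 mm
δ_CD = 15900·251/(601.3·108000) = 0.06145 mm
δ = Σδ_i = 0.7117 mm.

0.712 mm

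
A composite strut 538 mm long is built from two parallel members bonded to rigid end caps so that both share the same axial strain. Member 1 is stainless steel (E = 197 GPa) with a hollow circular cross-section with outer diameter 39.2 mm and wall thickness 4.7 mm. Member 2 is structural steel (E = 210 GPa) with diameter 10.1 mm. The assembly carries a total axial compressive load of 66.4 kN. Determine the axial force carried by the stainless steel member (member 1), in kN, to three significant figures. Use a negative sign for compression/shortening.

-56.9 kN

A_1 = 509.4 mm².
A_2 = 80.12 mm².
Equal strain + equilibrium ⇒ each member carries load in proportion to AE: A₁E₁ = 100400000 N, A₂E₂ = 16820000 N, ΣAE = 117200000 N.
F₁ = P·A₁E₁/ΣAE = -66400·100400000/117200000 = -56870 N.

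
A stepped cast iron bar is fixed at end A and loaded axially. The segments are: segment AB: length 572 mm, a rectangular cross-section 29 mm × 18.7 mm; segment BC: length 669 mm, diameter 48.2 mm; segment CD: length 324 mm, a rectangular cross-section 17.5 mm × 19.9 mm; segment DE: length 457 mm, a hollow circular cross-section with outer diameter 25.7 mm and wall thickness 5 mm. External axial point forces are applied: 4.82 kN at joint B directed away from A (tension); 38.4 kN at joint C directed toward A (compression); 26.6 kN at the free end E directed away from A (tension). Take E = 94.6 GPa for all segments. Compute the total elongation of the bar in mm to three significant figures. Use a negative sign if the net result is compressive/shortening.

0.533 mm

Internal axial forces (sectioning from the free end, tension +): N_DE = 26.6 kN, N_CD = 26.6 kN, N_BC = -11.8 kN, N_AB = -6.98 kN.
A_AB = 542.3 mm².
A_BC = 1825 mm².
A_CD = 348.2 mm².
A_DE = 325.2 mm².
δ_AB = -6980·572/(542.3·94600) = -0.07783 mm
δ_BC = -11800·669/(1825·94600) = -0.04573 mm
δ_CD = 26600·324/(348.2·94600) = 0.2616 mm
δ_DE = 26600·457/(325.2·94600) = 0.3952 mm
δ = Σδ_i = 0.5332 mm.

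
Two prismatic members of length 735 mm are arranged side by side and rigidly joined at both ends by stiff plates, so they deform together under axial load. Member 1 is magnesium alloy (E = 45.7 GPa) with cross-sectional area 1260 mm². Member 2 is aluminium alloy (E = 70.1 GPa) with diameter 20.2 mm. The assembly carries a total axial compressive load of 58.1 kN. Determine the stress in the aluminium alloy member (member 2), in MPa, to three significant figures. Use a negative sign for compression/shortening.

A_2 = 320.5 mm².
Equal strain + equilibrium ⇒ each member carries load in proportion to AE: A₁E₁ = 57580000 N, A₂E₂ = 22470000 N, ΣAE = 80050000 N.
σ₂ = P·E₂/ΣAE = -58100·70100/80050000 = -50.88 MPa.

-50.9 MPa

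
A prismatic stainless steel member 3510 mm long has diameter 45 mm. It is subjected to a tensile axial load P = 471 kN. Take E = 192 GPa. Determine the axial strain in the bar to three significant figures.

A = 1590 mm².
σ = N/A = 296.1 MPa; ε = σ/E = 296.1/192000 = 1.542e-03.

0.00154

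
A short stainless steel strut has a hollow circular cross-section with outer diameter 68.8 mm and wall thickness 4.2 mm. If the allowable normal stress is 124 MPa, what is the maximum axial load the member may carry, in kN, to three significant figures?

106 kN

A = 852.4 mm².
P_max = σ_allow · A = 124 · 852.4 = 105700 N = 105.7 kN.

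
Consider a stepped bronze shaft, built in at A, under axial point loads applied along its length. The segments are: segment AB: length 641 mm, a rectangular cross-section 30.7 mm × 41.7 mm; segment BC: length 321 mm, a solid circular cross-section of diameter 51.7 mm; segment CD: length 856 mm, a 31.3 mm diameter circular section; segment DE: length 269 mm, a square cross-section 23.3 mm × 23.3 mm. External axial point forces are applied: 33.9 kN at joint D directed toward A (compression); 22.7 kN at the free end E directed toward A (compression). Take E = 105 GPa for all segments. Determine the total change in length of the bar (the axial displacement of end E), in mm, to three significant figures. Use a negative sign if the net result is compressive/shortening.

-1.06 mm

Internal axial forces (sectioning from the free end, tension +): N_DE = -22.7 kN, N_CD = -56.6 kN, N_BC = -56.6 kN, N_AB = -56.6 kN.
A_AB = 1280 mm².
A_BC = 2099 mm².
A_CD = 769.4 mm².
A_DE = 542.9 mm².
δ_AB = -56600·641/(1280·105000) = -0.2699 mm
δ_BC = -56600·321/(2099·105000) = -0.08243 mm
δ_CD = -56600·856/(769.4·105000) = -0.5997 mm
δ_DE = -22700·269/(542.9·105000) = -0.1071 mm
δ = Σδ_i = -1.059 mm.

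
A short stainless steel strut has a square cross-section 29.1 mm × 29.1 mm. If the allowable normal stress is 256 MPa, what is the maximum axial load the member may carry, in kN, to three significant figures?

A = 846.8 mm².
P_max = σ_allow · A = 256 · 846.8 = 216800 N = 216.8 kN.

217 kN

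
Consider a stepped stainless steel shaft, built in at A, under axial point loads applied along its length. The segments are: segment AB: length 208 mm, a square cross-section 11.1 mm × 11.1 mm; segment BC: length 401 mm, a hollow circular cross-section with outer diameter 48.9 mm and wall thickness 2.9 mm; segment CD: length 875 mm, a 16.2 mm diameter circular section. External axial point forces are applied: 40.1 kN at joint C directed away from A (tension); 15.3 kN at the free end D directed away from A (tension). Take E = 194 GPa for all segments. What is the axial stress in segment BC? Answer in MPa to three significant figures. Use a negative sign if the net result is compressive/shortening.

132 MPa

Internal axial forces (sectioning from the free end, tension +): N_CD = 15.3 kN, N_BC = 55.4 kN, N_AB = 55.4 kN.
A_BC = 419.1 mm².
σ_BC = N_BC/A_BC = 55400/419.1 = 132.2 MPa.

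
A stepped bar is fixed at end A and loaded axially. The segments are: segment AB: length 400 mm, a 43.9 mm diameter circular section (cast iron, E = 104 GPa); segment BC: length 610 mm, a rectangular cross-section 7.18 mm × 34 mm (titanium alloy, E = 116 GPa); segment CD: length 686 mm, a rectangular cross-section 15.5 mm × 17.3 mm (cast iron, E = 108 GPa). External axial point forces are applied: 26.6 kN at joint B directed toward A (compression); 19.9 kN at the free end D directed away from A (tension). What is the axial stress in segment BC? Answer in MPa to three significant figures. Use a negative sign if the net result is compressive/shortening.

Internal axial forces (sectioning from the free end, tension +): N_CD = 19.9 kN, N_BC = 19.9 kN, N_AB = -6.7 kN.
A_BC = 244.1 mm².
σ_BC = N_BC/A_BC = 19900/244.1 = 81.52 MPa.

81.5 MPa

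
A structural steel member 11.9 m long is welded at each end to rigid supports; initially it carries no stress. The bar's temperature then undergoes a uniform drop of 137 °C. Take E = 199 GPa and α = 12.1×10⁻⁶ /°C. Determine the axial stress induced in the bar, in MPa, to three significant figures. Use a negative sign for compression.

330 MPa

Free thermal expansion αLΔT = 12.1e-6 · 11900 · -137 = -19.73 mm.
The walls impose strain ε = −(-19.73)/11900 = 1.6577e-03; σ = Eε = 199000 · 1.6577e-03 = 329.9 MPa.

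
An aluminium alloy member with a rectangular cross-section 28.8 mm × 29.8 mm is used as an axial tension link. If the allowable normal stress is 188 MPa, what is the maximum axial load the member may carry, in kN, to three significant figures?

A = 858.2 mm².
P_max = σ_allow · A = 188 · 858.2 = 161300 N = 161.3 kN.

161 kN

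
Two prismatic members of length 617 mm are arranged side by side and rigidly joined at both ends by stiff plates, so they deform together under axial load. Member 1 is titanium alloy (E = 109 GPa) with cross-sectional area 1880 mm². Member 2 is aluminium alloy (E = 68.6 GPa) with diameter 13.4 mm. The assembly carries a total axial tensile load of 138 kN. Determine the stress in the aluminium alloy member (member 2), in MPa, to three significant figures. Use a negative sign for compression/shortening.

A_2 = 141 mm².
Equal strain + equilibrium ⇒ each member carries load in proportion to AE: A₁E₁ = 204900000 N, A₂E₂ = 9674000 N, ΣAE = 214600000 N.
σ₂ = P·E₂/ΣAE = 138000·68600/214600000 = 44.11 MPa.

44.1 MPa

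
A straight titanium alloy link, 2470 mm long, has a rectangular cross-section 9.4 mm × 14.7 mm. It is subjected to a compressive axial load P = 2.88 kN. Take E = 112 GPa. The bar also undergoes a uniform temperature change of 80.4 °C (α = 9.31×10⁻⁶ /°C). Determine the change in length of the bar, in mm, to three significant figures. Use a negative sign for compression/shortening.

A = 138.2 mm².
δ_mech = NL/(AE) = -2880·2470/(138.2·112000) = -0.4596 mm.
δ_thermal = αLΔT = 9.31e-6·2470·80.4 = 1.849 mm.
δ = δ_mech + δ_thermal = 1.389 mm.

1.39 mm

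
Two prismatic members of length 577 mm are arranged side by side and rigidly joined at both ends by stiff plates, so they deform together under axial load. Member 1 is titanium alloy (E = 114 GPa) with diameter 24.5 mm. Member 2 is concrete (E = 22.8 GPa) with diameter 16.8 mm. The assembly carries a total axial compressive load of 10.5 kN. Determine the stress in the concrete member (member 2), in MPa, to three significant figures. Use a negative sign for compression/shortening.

A_1 = 471.4 mm².
A_2 = 221.7 mm².
Equal strain + equilibrium ⇒ each member carries load in proportion to AE: A₁E₁ = 53740000 N, A₂E₂ = 5054000 N, ΣAE = 58800000 N.
σ₂ = P·E₂/ΣAE = -10500·22800/58800000 = -4.072 MPa.

-4.07 MPa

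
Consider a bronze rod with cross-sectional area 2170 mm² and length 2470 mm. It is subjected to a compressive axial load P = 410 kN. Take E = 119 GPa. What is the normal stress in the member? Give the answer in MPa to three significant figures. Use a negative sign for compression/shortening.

σ = N/A = -410000/2170 = -188.9 MPa.

-189 MPa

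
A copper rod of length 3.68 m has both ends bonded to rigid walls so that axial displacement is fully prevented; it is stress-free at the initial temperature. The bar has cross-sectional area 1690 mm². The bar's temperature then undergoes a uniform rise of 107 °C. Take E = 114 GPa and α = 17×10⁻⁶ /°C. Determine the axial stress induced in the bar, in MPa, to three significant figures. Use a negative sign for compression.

-207 MPa

Free thermal expansion αLΔT = 17e-6 · 3680 · 107 = 6.694 mm.
The walls impose strain ε = −(6.694)/3680 = -1.8190e-03; σ = Eε = 114000 · -1.8190e-03 = -207.4 MPa.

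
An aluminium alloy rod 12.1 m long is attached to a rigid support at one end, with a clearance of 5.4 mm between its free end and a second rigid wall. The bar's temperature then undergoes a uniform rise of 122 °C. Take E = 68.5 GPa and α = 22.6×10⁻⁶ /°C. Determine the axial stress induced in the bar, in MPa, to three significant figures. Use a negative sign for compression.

-158 MPa

Free thermal expansion αLΔT = 22.6e-6 · 12100 · 122 = 33.36 mm.
The walls engage after the gap closes; constrained expansion = 33.36 − 5.4 = 27.96 mm.
The walls impose strain ε = −(27.96)/12100 = -2.3109e-03; σ = Eε = 68500 · -2.3109e-03 = -158.3 MPa.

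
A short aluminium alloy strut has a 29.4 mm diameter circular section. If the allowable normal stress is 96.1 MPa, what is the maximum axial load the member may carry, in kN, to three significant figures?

65.2 kN

A = 678.9 mm².
P_max = σ_allow · A = 96.1 · 678.9 = 65240 N = 65.24 kN.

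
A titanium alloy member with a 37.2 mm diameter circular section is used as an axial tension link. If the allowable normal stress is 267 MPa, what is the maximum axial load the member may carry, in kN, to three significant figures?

290 kN

A = 1087 mm².
P_max = σ_allow · A = 267 · 1087 = 290200 N = 290.2 kN.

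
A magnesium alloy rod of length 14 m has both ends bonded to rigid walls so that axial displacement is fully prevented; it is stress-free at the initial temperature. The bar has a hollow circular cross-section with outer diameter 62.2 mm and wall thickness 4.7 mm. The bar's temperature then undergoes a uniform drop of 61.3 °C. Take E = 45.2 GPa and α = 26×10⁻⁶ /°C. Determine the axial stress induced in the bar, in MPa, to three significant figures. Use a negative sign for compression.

Free thermal expansion αLΔT = 26e-6 · 14000 · -61.3 = -22.31 mm.
The walls impose strain ε = −(-22.31)/14000 = 1.5938e-03; σ = Eε = 45200 · 1.5938e-03 = 72.04 MPa.

72.0 MPa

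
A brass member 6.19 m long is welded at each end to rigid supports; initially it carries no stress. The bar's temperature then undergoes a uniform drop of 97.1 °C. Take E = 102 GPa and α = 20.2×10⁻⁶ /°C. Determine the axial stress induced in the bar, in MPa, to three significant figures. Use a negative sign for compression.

200 MPa

Free thermal expansion αLΔT = 20.2e-6 · 6190 · -97.1 = -12.14 mm.
The walls impose strain ε = −(-12.14)/6190 = 1.9614e-03; σ = Eε = 102000 · 1.9614e-03 = 200.1 MPa.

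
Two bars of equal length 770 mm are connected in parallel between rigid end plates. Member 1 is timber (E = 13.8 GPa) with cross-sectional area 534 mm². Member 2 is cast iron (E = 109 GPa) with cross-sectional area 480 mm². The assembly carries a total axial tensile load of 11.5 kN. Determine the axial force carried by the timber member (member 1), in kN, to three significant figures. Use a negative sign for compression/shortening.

Equal strain + equilibrium ⇒ each member carries load in proportion to AE: A₁E₁ = 7369000 N, A₂E₂ = 52320000 N, ΣAE = 59690000 N.
F₁ = P·A₁E₁/ΣAE = 11500·7369000/59690000 = 1420 N.

1.42 kN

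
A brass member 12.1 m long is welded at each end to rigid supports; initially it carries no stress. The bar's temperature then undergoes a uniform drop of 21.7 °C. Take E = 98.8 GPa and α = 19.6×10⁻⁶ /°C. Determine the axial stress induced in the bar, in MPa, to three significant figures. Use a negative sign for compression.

Free thermal expansion αLΔT = 19.6e-6 · 12100 · -21.7 = -5.146 mm.
The walls impose strain ε = −(-5.146)/12100 = 4.2532e-04; σ = Eε = 98800 · 4.2532e-04 = 42.02 MPa.

42.0 MPa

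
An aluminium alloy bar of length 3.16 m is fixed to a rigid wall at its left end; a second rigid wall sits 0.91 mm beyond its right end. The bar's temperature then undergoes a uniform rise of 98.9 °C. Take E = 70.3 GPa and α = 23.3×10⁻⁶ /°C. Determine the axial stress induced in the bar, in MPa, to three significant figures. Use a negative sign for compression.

-142 MPa

Free thermal expansion αLΔT = 23.3e-6 · 3160 · 98.9 = 7.282 mm.
The walls engage after the gap closes; constrained expansion = 7.282 − 0.91 = 6.372 mm.
The walls impose strain ε = −(6.372)/3160 = -2.0164e-03; σ = Eε = 70300 · -2.0164e-03 = -141.8 MPa.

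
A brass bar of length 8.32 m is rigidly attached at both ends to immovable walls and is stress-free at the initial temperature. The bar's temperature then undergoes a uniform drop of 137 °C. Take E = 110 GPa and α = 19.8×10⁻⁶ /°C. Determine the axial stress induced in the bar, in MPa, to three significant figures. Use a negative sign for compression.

298 MPa

Free thermal expansion αLΔT = 19.8e-6 · 8320 · -137 = -22.57 mm.
The walls impose strain ε = −(-22.57)/8320 = 2.7126e-03; σ = Eε = 110000 · 2.7126e-03 = 298.4 MPa.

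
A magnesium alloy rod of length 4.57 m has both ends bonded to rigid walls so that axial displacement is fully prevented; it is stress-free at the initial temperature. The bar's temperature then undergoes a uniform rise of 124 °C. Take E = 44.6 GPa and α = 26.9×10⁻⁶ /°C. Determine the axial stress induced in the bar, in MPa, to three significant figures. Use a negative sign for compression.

Free thermal expansion αLΔT = 26.9e-6 · 4570 · 124 = 15.24 mm.
The walls impose strain ε = −(15.24)/4570 = -3.3356e-03; σ = Eε = 44600 · -3.3356e-03 = -148.8 MPa.

-149 MPa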